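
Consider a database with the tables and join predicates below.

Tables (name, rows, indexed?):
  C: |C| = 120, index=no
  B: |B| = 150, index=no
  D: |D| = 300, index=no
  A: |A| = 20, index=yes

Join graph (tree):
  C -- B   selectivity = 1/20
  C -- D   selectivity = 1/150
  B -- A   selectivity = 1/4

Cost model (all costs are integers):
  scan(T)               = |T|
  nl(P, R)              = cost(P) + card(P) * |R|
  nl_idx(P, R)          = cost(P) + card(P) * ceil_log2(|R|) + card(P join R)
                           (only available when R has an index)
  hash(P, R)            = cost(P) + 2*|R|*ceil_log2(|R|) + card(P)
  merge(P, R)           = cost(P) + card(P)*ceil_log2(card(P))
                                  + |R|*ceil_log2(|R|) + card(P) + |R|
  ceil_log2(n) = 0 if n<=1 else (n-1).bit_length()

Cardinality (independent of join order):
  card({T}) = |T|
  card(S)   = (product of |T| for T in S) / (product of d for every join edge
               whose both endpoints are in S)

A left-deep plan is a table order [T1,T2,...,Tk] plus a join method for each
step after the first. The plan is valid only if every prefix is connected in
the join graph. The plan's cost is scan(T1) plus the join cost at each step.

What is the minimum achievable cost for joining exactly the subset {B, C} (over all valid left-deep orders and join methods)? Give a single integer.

1980

Selinger DP over subsets of {B,C}:
  {C}: scan cost=120, card=120
  {B}: scan cost=150, card=150
  {BC}: card=900; try (C,hash)→1980, (B,merge)→2430, (C,merge)→2460, (B,hash)→2640, (B,nl)→18120, (C,nl)→18150; best=1980 via (C,hash)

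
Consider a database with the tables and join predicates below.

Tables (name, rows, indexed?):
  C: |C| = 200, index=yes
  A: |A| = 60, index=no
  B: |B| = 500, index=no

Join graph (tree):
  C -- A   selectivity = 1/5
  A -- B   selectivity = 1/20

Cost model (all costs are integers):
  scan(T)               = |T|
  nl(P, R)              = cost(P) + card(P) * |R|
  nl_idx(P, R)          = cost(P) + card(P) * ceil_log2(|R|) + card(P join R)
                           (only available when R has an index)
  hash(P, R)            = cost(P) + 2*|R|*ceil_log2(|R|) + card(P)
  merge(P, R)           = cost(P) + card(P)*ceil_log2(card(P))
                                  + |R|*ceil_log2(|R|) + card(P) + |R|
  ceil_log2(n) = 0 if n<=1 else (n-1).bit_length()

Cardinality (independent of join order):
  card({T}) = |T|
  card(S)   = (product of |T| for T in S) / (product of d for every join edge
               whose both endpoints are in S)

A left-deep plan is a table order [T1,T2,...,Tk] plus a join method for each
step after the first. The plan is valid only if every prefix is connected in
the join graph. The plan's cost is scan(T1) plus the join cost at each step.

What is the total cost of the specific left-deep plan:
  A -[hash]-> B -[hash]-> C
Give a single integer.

step 1: scan A: cost=60, card=60
step 2: join B via hash
    card(P join B) = 60*500/(20) = 1500
    cost = 60 + 2*500*9 + 60 = 9120
step 3: join C via hash
    card(P join C) = 1500*200/(5) = 60000
    cost = 9120 + 2*200*8 + 1500 = 13820

13820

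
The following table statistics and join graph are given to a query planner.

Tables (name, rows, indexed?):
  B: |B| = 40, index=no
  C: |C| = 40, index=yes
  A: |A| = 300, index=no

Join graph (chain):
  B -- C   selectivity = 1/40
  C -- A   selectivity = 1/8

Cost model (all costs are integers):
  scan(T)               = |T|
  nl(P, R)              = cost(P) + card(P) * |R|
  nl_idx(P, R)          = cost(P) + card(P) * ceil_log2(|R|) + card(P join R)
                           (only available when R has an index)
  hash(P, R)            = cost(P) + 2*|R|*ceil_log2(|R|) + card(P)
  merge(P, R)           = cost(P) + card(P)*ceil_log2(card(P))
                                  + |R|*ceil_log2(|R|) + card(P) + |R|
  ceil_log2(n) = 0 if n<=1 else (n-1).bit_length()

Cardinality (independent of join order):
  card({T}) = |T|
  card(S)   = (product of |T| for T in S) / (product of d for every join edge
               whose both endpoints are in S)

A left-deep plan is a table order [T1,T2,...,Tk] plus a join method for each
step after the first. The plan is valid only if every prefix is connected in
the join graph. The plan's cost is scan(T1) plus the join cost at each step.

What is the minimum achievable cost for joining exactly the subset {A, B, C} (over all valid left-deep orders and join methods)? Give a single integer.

3060

Selinger DP over subsets of {A,B,C}:
  {B}: scan cost=40, card=40
  {C}: scan cost=40, card=40
  {A}: scan cost=300, card=300
  {BC}: card=40; try (C,nl_idx)→320, (C,hash)→560, (B,hash)→560, (C,merge)→600, (B,merge)→600, (C,nl)→1640 …(+1); best=320 via (C,nl_idx)
  {AC}: card=1500; try (C,hash)→1080, (A,merge)→3320, (C,merge)→3580, (C,nl_idx)→3600, (A,hash)→5480, (A,nl)→12040 …(+1); best=1080 via (C,hash)
  {ABC}: card=1500; try (B,hash)→3060, (A,merge)→3600, (A,hash)→5760, (A,nl)→12320, (B,merge)→19360, (B,nl)→61080; best=3060 via (B,hash)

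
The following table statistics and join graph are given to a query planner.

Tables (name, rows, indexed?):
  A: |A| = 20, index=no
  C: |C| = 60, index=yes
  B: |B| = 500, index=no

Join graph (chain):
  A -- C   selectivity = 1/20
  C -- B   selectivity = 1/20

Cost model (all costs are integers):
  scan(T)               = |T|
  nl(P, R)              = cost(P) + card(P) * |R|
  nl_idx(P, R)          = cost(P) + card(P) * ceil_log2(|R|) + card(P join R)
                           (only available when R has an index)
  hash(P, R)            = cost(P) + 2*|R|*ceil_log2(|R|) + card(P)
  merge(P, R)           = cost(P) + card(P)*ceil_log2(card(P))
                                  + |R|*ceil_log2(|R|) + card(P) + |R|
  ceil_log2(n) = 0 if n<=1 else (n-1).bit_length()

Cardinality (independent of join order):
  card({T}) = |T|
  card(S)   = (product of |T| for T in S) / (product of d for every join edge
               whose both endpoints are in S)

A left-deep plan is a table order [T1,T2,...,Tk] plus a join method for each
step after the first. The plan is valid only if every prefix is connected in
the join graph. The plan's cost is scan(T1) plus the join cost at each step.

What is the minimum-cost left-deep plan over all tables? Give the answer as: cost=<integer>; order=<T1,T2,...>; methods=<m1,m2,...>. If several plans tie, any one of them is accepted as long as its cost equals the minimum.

Selinger DP (subsets sized 1..n):
  {A}: scan cost=20, card=20
  {C}: scan cost=60, card=60
  {B}: scan cost=500, card=500
  {AC}: card=60; try (C,nl_idx)→200, (A,hash)→320, (C,merge)→560, (A,merge)→600, (C,hash)→760, (C,nl)→1220 …(+1); best=200 via (C,nl_idx)
  {BC}: card=1500; try (C,hash)→1720, (C,nl_idx)→5000, (B,merge)→5480, (C,merge)→5920, (B,hash)→9120, (B,nl)→30060 …(+1); best=1720 via (C,hash)
  {ABC}: card=1500; try (A,hash)→3420, (B,merge)→5620, (B,hash)→9260, (A,merge)→19840, (B,nl)→30200, (A,nl)→31720; best=3420 via (A,hash)

cost=3420; order=B,C,A; methods=hash,hash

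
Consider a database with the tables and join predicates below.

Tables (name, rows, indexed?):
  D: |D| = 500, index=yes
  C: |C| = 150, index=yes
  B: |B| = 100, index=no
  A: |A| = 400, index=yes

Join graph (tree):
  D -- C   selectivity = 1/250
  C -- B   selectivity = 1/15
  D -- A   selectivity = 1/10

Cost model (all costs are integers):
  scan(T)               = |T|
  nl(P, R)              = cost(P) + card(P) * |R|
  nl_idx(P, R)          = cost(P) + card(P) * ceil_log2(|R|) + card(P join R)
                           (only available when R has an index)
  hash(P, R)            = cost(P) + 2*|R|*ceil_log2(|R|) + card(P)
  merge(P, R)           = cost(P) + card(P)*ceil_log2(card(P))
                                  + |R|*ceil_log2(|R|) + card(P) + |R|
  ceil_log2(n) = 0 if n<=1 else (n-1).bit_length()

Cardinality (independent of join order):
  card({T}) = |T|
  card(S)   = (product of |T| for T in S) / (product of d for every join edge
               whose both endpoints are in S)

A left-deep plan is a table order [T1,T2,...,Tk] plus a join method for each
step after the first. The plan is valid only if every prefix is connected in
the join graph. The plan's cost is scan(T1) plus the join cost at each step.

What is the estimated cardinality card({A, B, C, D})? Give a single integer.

80000

Tables in S: A(400), B(100), C(150), D(500)
Edges inside S: D-C(d=250), C-B(d=15), D-A(d=10)
numerator = 400 * 100 * 150 * 500 = 3000000000
denominator = 250 * 15 * 10 = 37500
card(S) = 3000000000 / 37500 = 80000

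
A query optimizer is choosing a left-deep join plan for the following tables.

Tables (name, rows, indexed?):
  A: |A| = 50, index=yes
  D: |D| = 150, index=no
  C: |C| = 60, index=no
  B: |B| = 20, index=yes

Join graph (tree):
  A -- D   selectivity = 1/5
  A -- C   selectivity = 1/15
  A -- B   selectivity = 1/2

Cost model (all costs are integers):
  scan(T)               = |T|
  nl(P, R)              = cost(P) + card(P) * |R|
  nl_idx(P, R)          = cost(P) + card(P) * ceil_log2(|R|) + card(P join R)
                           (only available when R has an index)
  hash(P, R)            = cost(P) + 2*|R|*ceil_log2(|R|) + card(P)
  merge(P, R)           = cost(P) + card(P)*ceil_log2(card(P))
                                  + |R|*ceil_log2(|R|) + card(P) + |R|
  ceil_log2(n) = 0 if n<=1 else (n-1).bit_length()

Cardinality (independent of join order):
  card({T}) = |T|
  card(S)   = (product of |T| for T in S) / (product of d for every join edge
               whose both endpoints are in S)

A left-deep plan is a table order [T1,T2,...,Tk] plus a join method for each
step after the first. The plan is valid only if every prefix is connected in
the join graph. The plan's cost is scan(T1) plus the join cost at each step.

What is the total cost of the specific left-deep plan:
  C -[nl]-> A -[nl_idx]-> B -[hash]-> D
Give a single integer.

step 1: scan C: cost=60, card=60
step 2: join A via nl
    card(P join A) = 60*50/(15) = 200
    cost = 60 + 60*50 = 3060
step 3: join B via nl_idx
    card(P join B) = 200*20/(2) = 2000
    cost = 3060 + 200*5 + 2000 = 6060
step 4: join D via hash
    card(P join D) = 2000*150/(5) = 60000
    cost = 6060 + 2*150*8 + 2000 = 10460

10460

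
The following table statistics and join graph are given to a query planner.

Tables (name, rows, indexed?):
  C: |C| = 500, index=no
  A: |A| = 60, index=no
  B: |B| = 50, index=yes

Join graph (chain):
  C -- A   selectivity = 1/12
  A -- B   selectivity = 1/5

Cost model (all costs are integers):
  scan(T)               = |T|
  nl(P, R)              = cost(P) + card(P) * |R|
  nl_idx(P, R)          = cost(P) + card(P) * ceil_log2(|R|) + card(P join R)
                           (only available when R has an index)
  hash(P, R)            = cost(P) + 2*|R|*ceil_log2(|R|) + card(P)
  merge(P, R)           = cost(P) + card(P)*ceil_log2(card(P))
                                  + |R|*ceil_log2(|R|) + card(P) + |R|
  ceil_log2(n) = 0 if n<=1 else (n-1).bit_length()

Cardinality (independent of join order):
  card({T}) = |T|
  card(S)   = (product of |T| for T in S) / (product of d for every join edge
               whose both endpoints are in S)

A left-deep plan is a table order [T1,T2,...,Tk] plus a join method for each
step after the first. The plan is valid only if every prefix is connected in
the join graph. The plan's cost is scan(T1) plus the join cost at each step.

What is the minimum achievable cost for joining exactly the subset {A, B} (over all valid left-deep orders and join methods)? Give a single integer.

Selinger DP over subsets of {A,B}:
  {A}: scan cost=60, card=60
  {B}: scan cost=50, card=50
  {AB}: card=600; try (B,hash)→720, (A,hash)→820, (A,merge)→820, (B,merge)→830, (B,nl_idx)→1020, (A,nl)→3050 …(+1); best=720 via (B,hash)

720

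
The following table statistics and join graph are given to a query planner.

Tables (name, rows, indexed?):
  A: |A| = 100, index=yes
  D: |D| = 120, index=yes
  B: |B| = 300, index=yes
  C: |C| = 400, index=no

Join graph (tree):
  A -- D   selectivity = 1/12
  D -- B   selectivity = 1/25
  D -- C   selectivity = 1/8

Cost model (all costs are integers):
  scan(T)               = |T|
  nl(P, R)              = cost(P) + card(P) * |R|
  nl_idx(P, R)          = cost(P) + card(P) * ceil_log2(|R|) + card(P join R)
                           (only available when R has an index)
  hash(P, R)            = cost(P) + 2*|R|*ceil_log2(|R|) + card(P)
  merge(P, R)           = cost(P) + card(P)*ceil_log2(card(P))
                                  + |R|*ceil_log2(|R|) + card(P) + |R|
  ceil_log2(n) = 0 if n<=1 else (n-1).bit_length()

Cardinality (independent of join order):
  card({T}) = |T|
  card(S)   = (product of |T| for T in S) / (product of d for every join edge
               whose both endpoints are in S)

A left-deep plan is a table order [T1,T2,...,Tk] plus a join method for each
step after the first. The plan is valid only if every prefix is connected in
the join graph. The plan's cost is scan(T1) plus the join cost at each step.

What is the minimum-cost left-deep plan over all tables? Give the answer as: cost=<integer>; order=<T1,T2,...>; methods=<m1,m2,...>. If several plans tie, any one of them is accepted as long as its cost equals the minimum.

Selinger DP (subsets sized 1..n):
  {A}: scan cost=100, card=100
  {D}: scan cost=120, card=120
  {B}: scan cost=300, card=300
  {C}: scan cost=400, card=400
  {AD}: card=1000; try (A,hash)→1640, (D,nl_idx)→1800, (D,merge)→1860, (D,hash)→1880, (A,merge)→1880, (A,nl_idx)→1960 …(+2); best=1640 via (A,hash)
  {BD}: card=1440; try (D,hash)→2280, (B,nl_idx)→2640, (D,nl_idx)→3840, (B,merge)→4080, (D,merge)→4260, (B,hash)→5640 …(+2); best=2280 via (D,hash)
  {CD}: card=6000; try (D,hash)→2480, (C,merge)→5080, (D,merge)→5360, (C,hash)→7440, (D,nl_idx)→9200, (C,nl)→48120 …(+1); best=2480 via (D,hash)
  {ABD}: card=12000; try (A,hash)→5120, (B,hash)→8040, (B,merge)→15640, (A,merge)→20360, (B,nl_idx)→22640, (A,nl_idx)→24360 …(+2); best=5120 via (A,hash)
  {ACD}: card=50000; try (C,hash)→9840, (A,hash)→9880, (C,merge)→16640, (A,merge)→87280, (A,nl_idx)→94480, (C,nl)→401640 …(+1); best=9840 via (C,hash)
  {BCD}: card=72000; try (C,hash)→10920, (B,hash)→13880, (C,merge)→23560, (B,merge)→89480, (B,nl_idx)→128480, (C,nl)→578280 …(+1); best=10920 via (C,hash)
  {ABCD}: card=600000; try (C,hash)→24320, (B,hash)→65240, (A,hash)→84320, (C,merge)→189120, (B,merge)→862840, (B,nl_idx)→1059840 …(+5); best=24320 via (C,hash)

cost=24320; order=B,D,A,C; methods=hash,hash,hash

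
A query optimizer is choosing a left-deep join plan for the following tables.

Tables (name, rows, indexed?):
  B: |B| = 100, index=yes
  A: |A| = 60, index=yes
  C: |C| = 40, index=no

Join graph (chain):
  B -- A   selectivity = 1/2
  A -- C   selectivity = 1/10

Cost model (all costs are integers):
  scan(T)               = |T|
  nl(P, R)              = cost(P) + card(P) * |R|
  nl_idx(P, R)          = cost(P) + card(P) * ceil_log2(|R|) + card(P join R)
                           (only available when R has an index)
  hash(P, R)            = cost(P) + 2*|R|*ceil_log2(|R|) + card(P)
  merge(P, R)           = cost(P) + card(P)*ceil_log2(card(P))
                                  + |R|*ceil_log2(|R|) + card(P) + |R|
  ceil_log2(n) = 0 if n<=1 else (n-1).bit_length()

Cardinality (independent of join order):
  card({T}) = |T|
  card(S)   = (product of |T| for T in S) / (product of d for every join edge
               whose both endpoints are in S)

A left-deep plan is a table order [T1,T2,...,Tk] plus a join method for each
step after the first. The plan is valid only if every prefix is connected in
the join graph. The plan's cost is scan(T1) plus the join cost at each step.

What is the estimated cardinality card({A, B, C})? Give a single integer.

12000

Tables in S: A(60), B(100), C(40)
Edges inside S: B-A(d=2), A-C(d=10)
numerator = 60 * 100 * 40 = 240000
denominator = 2 * 10 = 20
card(S) = 240000 / 20 = 12000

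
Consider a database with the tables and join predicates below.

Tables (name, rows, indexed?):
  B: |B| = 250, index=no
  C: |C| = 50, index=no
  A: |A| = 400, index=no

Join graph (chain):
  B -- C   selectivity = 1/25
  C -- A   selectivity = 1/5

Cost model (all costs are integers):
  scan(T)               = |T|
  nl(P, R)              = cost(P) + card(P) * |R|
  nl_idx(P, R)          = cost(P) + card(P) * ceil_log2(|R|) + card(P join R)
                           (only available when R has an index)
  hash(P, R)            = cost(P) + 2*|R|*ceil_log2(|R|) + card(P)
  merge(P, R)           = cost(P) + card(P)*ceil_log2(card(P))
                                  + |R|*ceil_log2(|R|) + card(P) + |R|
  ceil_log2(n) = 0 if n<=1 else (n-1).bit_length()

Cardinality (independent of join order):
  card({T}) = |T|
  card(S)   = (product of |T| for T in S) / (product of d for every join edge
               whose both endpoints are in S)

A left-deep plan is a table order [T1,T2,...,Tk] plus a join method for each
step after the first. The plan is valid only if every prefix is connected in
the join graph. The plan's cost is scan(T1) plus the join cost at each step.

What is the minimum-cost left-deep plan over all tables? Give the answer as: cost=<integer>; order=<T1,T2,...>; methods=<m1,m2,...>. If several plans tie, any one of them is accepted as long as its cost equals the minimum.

Selinger DP (subsets sized 1..n):
  {B}: scan cost=250, card=250
  {C}: scan cost=50, card=50
  {A}: scan cost=400, card=400
  {BC}: card=500; try (C,hash)→1100, (B,merge)→2650, (C,merge)→2850, (B,hash)→4100, (B,nl)→12550, (C,nl)→12750; best=1100 via (C,hash)
  {AC}: card=4000; try (C,hash)→1400, (A,merge)→4400, (C,merge)→4750, (A,hash)→7300, (A,nl)→20050, (C,nl)→20400; best=1400 via (C,hash)
  {ABC}: card=40000; try (A,hash)→8800, (B,hash)→9400, (A,merge)→10100, (B,merge)→55650, (A,nl)→201100, (B,nl)→1001400; best=8800 via (A,hash)

cost=8800; order=B,C,A; methods=hash,hash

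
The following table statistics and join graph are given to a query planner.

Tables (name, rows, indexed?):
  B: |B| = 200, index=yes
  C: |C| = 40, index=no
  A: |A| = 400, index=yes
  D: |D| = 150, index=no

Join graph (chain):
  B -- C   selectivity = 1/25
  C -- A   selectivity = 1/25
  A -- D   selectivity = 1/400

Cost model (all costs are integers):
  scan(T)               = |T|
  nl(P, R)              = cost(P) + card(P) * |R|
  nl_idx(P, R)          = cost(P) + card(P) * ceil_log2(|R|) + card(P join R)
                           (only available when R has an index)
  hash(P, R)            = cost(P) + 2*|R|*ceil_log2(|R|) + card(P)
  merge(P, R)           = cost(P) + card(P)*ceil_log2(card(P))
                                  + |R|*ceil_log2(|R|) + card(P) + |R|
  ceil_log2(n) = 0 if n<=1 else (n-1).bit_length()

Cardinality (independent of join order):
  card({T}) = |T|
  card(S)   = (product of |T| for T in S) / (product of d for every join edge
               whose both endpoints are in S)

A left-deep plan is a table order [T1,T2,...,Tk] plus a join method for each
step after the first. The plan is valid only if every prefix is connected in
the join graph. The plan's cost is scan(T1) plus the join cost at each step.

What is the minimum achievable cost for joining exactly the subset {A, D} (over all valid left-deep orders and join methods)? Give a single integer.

Selinger DP over subsets of {A,D}:
  {A}: scan cost=400, card=400
  {D}: scan cost=150, card=150
  {AD}: card=150; try (A,nl_idx)→1650, (D,hash)→3200, (A,merge)→5500, (D,merge)→5750, (A,hash)→7500, (A,nl)→60150 …(+1); best=1650 via (A,nl_idx)

1650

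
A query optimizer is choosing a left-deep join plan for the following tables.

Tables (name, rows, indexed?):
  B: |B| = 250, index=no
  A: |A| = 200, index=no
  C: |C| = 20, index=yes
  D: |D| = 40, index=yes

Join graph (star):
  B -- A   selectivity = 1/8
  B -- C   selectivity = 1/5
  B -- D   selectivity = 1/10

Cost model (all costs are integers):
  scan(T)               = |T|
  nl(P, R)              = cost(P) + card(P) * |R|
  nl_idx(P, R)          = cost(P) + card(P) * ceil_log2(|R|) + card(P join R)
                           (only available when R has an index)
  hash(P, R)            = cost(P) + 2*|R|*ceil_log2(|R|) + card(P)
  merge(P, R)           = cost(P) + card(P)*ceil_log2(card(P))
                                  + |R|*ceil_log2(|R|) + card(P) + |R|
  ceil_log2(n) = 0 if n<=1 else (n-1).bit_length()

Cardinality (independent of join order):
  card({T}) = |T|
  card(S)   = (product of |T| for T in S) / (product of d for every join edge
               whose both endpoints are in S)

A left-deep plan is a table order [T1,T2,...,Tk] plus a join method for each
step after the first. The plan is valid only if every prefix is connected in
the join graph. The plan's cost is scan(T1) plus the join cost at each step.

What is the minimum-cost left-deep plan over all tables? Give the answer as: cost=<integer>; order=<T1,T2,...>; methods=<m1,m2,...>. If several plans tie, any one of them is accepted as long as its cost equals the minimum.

cost=9380; order=B,C,D,A; methods=hash,hash,hash

Selinger DP (subsets sized 1..n):
  {B}: scan cost=250, card=250
  {A}: scan cost=200, card=200
  {C}: scan cost=20, card=20
  {D}: scan cost=40, card=40
  {AB}: card=6250; try (A,hash)→3700, (B,merge)→4250, (A,merge)→4300, (B,hash)→4400, (B,nl)→50200, (A,nl)→50250; best=3700 via (A,hash)
  {BC}: card=1000; try (C,hash)→700, (B,merge)→2390, (C,nl_idx)→2500, (C,merge)→2620, (B,hash)→4040, (B,nl)→5020 …(+1); best=700 via (C,hash)
  {BD}: card=1000; try (D,hash)→980, (B,merge)→2570, (D,nl_idx)→2750, (D,merge)→2780, (B,hash)→4080, (B,nl)→10040 …(+1); best=980 via (D,hash)
  {ABC}: card=25000; try (A,hash)→4900, (C,hash)→10150, (A,merge)→13500, (C,nl_idx)→59950, (C,merge)→91320, (C,nl)→128700 …(+1); best=4900 via (A,hash)
  {ABD}: card=25000; try (A,hash)→5180, (D,hash)→10430, (A,merge)→13780, (D,nl_idx)→66200, (D,merge)→91480, (A,nl)→200980 …(+1); best=5180 via (A,hash)
  {BCD}: card=4000; try (D,hash)→2180, (C,hash)→2180, (C,nl_idx)→9980, (D,nl_idx)→10700, (D,merge)→11980, (C,merge)→12100 …(+2); best=2180 via (D,hash)
  {ABCD}: card=100000; try (A,hash)→9380, (D,hash)→30380, (C,hash)→30380, (A,merge)→55980, (C,nl_idx)→230180, (D,nl_idx)→254900 …(+5); best=9380 via (A,hash)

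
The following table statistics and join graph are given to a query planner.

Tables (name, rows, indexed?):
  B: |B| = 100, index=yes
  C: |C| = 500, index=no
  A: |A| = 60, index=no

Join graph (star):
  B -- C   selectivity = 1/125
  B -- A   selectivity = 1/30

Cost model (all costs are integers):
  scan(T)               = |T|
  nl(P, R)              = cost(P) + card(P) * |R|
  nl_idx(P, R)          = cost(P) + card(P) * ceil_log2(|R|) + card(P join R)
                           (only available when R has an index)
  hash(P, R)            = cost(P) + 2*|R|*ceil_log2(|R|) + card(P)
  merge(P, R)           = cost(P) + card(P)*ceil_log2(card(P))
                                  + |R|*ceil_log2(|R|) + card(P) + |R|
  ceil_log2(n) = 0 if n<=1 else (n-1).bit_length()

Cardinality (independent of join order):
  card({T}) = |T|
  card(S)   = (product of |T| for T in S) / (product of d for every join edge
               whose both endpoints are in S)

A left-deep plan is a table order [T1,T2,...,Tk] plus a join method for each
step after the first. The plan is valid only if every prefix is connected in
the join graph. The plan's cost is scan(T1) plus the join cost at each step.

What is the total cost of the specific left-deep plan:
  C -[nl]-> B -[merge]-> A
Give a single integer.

step 1: scan C: cost=500, card=500
step 2: join B via nl
    card(P join B) = 500*100/(125) = 400
    cost = 500 + 500*100 = 50500
step 3: join A via merge
    card(P join A) = 400*60/(30) = 800
    cost = 50500 + 400*9 + 60*6 + 400 + 60 = 54920

54920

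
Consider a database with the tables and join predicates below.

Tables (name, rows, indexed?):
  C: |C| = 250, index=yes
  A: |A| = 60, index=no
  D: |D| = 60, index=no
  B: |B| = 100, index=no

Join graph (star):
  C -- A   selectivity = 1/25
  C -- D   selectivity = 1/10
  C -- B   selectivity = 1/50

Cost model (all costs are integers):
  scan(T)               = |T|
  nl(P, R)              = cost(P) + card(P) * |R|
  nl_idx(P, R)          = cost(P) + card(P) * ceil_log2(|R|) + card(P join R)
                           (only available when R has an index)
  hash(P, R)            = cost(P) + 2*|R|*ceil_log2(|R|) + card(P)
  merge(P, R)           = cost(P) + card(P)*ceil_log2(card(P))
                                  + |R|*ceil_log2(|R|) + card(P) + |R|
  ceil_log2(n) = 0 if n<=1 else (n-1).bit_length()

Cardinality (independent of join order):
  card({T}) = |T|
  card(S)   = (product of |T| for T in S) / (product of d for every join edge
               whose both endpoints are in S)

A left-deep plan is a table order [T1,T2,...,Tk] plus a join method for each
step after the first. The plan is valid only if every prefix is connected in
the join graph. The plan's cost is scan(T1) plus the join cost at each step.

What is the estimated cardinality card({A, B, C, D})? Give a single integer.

Tables in S: A(60), B(100), C(250), D(60)
Edges inside S: C-A(d=25), C-D(d=10), C-B(d=50)
numerator = 60 * 100 * 250 * 60 = 90000000
denominator = 25 * 10 * 50 = 12500
card(S) = 90000000 / 12500 = 7200

7200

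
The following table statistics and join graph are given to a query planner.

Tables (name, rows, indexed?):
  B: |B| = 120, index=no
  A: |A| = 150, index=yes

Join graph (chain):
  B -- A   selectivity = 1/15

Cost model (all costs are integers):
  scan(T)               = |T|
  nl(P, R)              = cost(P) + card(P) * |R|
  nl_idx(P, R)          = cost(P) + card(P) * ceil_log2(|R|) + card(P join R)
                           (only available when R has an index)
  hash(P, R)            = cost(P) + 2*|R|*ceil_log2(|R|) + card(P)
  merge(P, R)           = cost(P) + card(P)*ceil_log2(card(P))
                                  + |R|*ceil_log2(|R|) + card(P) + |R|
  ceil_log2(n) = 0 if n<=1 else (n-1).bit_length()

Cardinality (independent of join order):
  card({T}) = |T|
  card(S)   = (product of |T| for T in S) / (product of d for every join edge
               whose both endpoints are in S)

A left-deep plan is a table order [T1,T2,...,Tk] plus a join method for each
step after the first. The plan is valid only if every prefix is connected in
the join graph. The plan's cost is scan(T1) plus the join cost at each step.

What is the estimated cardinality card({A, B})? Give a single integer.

1200

Tables in S: A(150), B(120)
Edges inside S: B-A(d=15)
numerator = 150 * 120 = 18000
denominator = 15 = 15
card(S) = 18000 / 15 = 1200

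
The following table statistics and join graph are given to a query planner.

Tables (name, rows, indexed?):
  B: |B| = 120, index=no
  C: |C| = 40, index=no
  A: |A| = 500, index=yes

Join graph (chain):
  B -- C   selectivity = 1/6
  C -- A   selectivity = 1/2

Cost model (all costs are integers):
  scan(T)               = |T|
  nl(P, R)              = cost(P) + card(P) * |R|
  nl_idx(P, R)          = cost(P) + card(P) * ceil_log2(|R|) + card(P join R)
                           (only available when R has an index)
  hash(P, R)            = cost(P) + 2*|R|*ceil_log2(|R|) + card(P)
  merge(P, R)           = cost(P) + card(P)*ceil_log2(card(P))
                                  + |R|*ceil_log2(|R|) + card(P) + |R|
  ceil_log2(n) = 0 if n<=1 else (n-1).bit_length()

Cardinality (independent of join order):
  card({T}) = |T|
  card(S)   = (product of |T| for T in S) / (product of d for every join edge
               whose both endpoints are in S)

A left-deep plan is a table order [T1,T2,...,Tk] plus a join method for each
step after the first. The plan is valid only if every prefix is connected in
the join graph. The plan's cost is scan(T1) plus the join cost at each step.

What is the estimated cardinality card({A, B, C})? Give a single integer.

Tables in S: A(500), B(120), C(40)
Edges inside S: B-C(d=6), C-A(d=2)
numerator = 500 * 120 * 40 = 2400000
denominator = 6 * 2 = 12
card(S) = 2400000 / 12 = 200000

200000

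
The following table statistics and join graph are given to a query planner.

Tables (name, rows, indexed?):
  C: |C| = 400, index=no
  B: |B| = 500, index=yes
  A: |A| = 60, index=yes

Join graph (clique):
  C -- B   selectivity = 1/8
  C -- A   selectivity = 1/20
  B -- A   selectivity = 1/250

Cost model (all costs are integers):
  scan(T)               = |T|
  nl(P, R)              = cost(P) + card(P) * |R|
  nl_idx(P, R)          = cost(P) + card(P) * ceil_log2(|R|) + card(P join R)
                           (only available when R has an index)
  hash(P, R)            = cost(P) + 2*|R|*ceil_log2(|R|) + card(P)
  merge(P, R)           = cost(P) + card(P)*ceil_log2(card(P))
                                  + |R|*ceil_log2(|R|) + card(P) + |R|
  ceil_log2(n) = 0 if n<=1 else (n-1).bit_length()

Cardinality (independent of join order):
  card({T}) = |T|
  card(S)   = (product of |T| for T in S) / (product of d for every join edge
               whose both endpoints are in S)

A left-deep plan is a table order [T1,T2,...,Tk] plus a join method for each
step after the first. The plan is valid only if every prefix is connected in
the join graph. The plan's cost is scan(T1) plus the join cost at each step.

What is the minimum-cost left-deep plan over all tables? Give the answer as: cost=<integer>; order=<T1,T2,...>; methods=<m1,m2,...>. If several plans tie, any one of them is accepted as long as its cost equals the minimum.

cost=5680; order=A,B,C; methods=nl_idx,merge

Selinger DP (subsets sized 1..n):
  {C}: scan cost=400, card=400
  {B}: scan cost=500, card=500
  {A}: scan cost=60, card=60
  {BC}: card=25000; try (C,hash)→8200, (B,merge)→9400, (C,merge)→9500, (B,hash)→9800, (B,nl_idx)→29000, (B,nl)→200400 …(+1); best=8200 via (C,hash)
  {AC}: card=1200; try (A,hash)→1520, (A,nl_idx)→4000, (C,merge)→4480, (A,merge)→4820, (C,hash)→7320, (C,nl)→24060 …(+1); best=1520 via (A,hash)
  {AB}: card=120; try (B,nl_idx)→720, (A,hash)→1720, (A,nl_idx)→3620, (B,merge)→5480, (A,merge)→5920, (B,hash)→9120 …(+2); best=720 via (B,nl_idx)
  {ABC}: card=300; try (C,merge)→5680, (C,hash)→8040, (B,hash)→11720, (B,nl_idx)→12620, (B,merge)→20920, (A,hash)→33920 …(+5); best=5680 via (C,merge)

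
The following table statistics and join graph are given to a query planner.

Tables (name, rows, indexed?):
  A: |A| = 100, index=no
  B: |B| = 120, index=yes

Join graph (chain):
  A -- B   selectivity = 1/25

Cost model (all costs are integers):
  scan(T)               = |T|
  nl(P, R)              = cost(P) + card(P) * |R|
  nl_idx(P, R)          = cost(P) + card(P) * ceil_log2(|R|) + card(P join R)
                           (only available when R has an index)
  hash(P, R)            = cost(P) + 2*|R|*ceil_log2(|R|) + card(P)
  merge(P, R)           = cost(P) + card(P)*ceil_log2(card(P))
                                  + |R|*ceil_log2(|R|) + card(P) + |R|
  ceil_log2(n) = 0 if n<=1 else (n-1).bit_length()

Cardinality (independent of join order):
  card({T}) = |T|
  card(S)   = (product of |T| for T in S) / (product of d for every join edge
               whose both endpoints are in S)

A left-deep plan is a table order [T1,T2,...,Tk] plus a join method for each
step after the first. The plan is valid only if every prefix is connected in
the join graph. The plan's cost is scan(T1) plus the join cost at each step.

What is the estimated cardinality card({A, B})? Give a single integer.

480

Tables in S: A(100), B(120)
Edges inside S: A-B(d=25)
numerator = 100 * 120 = 12000
denominator = 25 = 25
card(S) = 12000 / 25 = 480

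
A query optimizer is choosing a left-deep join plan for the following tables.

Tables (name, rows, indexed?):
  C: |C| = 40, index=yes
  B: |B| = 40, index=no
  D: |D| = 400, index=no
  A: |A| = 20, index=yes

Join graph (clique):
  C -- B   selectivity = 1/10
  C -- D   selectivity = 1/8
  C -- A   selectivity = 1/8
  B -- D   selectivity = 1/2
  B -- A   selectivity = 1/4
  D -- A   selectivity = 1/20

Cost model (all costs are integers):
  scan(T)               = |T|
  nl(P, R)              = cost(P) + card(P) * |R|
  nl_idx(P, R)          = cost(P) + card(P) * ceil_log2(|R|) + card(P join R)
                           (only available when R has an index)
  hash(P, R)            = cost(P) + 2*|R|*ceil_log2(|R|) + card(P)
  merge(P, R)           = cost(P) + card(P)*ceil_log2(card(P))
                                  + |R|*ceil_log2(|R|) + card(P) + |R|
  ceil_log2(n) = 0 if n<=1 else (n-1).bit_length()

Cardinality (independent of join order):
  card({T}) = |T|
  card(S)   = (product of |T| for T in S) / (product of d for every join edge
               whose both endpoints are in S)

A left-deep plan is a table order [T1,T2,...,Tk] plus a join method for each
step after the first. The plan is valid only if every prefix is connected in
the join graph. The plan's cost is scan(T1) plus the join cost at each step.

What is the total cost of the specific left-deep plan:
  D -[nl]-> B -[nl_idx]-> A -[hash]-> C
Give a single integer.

step 1: scan D: cost=400, card=400
step 2: join B via nl
    card(P join B) = 400*40/(2) = 8000
    cost = 400 + 400*40 = 16400
step 3: join A via nl_idx
    card(P join A) = 8000*20/(4*20) = 2000
    cost = 16400 + 8000*5 + 2000 = 58400
step 4: join C via hash
    card(P join C) = 2000*40/(10*8*8) = 125
    cost = 58400 + 2*40*6 + 2000 = 60880

60880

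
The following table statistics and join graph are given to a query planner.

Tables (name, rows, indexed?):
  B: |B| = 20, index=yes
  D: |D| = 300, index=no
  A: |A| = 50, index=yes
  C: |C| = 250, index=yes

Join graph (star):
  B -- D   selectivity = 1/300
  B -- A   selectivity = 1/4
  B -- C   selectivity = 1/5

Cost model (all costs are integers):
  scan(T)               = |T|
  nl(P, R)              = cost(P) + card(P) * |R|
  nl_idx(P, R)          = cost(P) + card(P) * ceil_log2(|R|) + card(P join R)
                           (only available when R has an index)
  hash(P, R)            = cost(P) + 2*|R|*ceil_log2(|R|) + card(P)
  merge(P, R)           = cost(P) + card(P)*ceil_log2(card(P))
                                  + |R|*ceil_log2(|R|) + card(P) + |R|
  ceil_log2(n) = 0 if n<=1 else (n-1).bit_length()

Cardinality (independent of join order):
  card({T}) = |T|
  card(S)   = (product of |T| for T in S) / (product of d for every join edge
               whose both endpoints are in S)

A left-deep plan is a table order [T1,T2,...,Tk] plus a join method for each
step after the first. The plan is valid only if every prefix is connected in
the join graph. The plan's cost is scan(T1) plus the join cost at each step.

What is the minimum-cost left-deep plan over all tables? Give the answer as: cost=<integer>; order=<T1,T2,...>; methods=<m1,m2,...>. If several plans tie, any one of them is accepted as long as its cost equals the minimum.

cost=3560; order=D,B,C,A; methods=hash,nl_idx,hash

Selinger DP (subsets sized 1..n):
  {B}: scan cost=20, card=20
  {D}: scan cost=300, card=300
  {A}: scan cost=50, card=50
  {C}: scan cost=250, card=250
  {BD}: card=20; try (B,hash)→800, (B,nl_idx)→1820, (D,merge)→3140, (B,merge)→3420, (D,hash)→5440, (D,nl)→6020 …(+1); best=800 via (B,hash)
  {AB}: card=250; try (B,hash)→300, (A,nl_idx)→390, (A,merge)→490, (B,merge)→520, (B,nl_idx)→550, (A,hash)→640 …(+2); best=300 via (B,hash)
  {BC}: card=1000; try (B,hash)→700, (C,nl_idx)→1180, (C,merge)→2390, (B,nl_idx)→2500, (B,merge)→2620, (C,hash)→4040 …(+2); best=700 via (B,hash)
  {ABD}: card=250; try (A,nl_idx)→1170, (A,merge)→1270, (A,hash)→1420, (A,nl)→1800, (D,merge)→5550, (D,hash)→5950 …(+1); best=1170 via (A,nl_idx)
  {BCD}: card=1000; try (C,nl_idx)→1960, (C,merge)→3170, (C,hash)→4820, (C,nl)→5800, (D,hash)→7100, (D,merge)→14700 …(+1); best=1960 via (C,nl_idx)
  {ABC}: card=12500; try (A,hash)→2300, (C,hash)→4550, (C,merge)→4800, (A,merge)→12050, (C,nl_idx)→14800, (A,nl_idx)→19200 …(+2); best=2300 via (A,hash)
  {ABCD}: card=12500; try (A,hash)→3560, (C,hash)→5420, (C,merge)→5670, (A,merge)→13310, (C,nl_idx)→15670, (D,hash)→20200 …(+5); best=3560 via (A,hash)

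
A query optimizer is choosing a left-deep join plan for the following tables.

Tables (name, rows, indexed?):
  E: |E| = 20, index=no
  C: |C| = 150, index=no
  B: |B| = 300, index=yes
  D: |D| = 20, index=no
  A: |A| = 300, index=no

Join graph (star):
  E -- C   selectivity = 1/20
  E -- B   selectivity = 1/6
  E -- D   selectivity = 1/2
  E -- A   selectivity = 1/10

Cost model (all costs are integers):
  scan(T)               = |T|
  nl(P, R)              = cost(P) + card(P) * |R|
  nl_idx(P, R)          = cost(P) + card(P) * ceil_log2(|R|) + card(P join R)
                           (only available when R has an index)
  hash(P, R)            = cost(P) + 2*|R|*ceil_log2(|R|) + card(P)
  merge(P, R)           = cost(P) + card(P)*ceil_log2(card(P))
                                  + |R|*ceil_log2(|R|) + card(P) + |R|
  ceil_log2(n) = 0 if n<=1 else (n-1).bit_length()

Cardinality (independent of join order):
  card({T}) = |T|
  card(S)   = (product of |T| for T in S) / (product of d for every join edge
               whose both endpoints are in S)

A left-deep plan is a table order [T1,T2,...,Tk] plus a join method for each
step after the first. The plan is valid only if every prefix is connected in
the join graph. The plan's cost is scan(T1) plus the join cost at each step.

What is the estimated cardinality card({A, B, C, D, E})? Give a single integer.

Tables in S: A(300), B(300), C(150), D(20), E(20)
Edges inside S: E-C(d=20), E-B(d=6), E-D(d=2), E-A(d=10)
numerator = 300 * 300 * 150 * 20 * 20 = 5400000000
denominator = 20 * 6 * 2 * 10 = 2400
card(S) = 5400000000 / 2400 = 2250000

2250000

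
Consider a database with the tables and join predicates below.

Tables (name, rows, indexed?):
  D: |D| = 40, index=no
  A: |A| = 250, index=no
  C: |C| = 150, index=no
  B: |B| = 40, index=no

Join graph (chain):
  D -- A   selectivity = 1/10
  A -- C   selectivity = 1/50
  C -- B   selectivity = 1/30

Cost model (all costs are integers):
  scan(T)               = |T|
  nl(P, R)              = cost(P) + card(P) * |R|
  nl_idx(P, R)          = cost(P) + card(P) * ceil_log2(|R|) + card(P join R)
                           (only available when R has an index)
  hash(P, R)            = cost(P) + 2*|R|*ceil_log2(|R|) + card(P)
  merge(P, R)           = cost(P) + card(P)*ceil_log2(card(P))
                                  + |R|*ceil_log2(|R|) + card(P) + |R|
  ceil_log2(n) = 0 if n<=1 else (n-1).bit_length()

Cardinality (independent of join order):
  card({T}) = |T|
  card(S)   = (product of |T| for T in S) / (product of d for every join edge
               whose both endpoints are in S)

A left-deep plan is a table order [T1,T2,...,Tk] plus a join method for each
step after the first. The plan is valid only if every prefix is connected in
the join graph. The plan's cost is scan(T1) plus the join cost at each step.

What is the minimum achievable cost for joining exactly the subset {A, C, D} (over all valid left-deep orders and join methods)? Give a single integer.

4130

Selinger DP over subsets of {A,C,D}:
  {D}: scan cost=40, card=40
  {A}: scan cost=250, card=250
  {C}: scan cost=150, card=150
  {AD}: card=1000; try (D,hash)→980, (A,merge)→2570, (D,merge)→2780, (A,hash)→4080, (A,nl)→10040, (D,nl)→10250; best=980 via (D,hash)
  {AC}: card=750; try (C,hash)→2900, (A,merge)→3750, (C,merge)→3850, (A,hash)→4300, (A,nl)→37650, (C,nl)→37750; best=2900 via (C,hash)
  {ACD}: card=3000; try (D,hash)→4130, (C,hash)→4380, (D,merge)→11430, (C,merge)→13330, (D,nl)→32900, (C,nl)→150980; best=4130 via (D,hash)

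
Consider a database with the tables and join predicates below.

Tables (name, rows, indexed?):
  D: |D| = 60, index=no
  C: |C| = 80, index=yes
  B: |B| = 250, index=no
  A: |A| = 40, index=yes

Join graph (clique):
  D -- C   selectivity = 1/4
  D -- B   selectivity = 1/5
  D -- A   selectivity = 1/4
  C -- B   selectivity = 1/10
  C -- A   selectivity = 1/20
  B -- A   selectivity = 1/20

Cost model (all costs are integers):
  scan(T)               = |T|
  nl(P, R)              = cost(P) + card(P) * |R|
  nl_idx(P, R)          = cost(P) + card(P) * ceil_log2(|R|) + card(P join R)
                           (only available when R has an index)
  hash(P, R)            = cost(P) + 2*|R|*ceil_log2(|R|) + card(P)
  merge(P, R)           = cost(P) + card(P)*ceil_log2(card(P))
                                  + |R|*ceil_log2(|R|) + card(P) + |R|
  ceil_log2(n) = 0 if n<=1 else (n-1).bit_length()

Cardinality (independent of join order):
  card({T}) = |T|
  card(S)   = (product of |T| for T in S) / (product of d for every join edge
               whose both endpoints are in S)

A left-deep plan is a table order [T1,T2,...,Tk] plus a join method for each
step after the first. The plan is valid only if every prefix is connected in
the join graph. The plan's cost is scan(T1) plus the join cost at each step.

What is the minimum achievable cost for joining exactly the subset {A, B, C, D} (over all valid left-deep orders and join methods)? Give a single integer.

Selinger DP over subsets of {A,B,C,D}:
  {D}: scan cost=60, card=60
  {C}: scan cost=80, card=80
  {B}: scan cost=250, card=250
  {A}: scan cost=40, card=40
  {CD}: card=1200; try (D,hash)→880, (C,merge)→1120, (D,merge)→1140, (C,hash)→1240, (C,nl_idx)→1680, (C,nl)→4860 …(+1); best=880 via (D,hash)
  {BD}: card=3000; try (D,hash)→1220, (B,merge)→2730, (D,merge)→2920, (B,hash)→4120, (B,nl)→15060, (D,nl)→15250; best=1220 via (D,hash)
  {AD}: card=600; try (A,hash)→600, (D,merge)→740, (A,merge)→760, (D,hash)→800, (A,nl_idx)→1020, (D,nl)→2440 …(+1); best=600 via (A,hash)
  {BC}: card=2000; try (C,hash)→1620, (B,merge)→2970, (C,merge)→3140, (C,nl_idx)→4000, (B,hash)→4160, (B,nl)→20080 …(+1); best=1620 via (C,hash)
  {AC}: card=160; try (C,nl_idx)→480, (A,hash)→640, (A,nl_idx)→720, (C,merge)→960, (A,merge)→1000, (C,hash)→1200 …(+2); best=480 via (C,nl_idx)
  {AB}: card=500; try (A,hash)→980, (A,nl_idx)→2250, (B,merge)→2570, (A,merge)→2780, (B,hash)→4080, (B,nl)→10040 …(+1); best=980 via (A,hash)
  {BCD}: card=6000; try (D,hash)→4340, (C,hash)→5340, (B,hash)→6080, (B,merge)→17530, (D,merge)→26040, (C,nl_idx)→28220 …(+4); best=4340 via (D,hash)
  {ACD}: card=600; try (D,hash)→1360, (C,hash)→2320, (D,merge)→2340, (A,hash)→2560, (C,nl_idx)→5400, (C,merge)→7840 …(+5); best=1360 via (D,hash)
  {ABD}: card=1500; try (D,hash)→2200, (A,hash)→4700, (B,hash)→5200, (D,merge)→6400, (B,merge)→9450, (A,nl_idx)→20720 …(+4); best=2200 via (D,hash)
  {ABC}: card=200; try (C,hash)→2600, (A,hash)→4100, (B,merge)→4170, (B,hash)→4640, (C,nl_idx)→4680, (C,merge)→6620 …(+5); best=2600 via (C,hash)
  {ABCD}: card=150; try (D,hash)→3520, (D,merge)→4820, (C,hash)→4820, (B,hash)→5960, (B,merge)→10210, (A,hash)→10820 …(+8); best=3520 via (D,hash)

3520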